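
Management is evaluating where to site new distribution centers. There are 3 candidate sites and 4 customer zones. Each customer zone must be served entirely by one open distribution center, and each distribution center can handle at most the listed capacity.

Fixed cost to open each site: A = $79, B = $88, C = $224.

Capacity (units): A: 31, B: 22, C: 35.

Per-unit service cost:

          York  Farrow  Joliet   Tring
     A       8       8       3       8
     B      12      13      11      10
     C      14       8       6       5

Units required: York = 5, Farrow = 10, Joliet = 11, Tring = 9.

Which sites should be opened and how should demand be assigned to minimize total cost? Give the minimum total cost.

Open {A, B}: York→A 8·5=40, Farrow→A 8·10=80, Joliet→A 3·11=33, Tring→B 10·9=90.
Loads: A carries 26/31, B carries 9/22. Service 243; fixed 167; total 410.
Next best feasible plan costs 412.

Minimum total cost: 410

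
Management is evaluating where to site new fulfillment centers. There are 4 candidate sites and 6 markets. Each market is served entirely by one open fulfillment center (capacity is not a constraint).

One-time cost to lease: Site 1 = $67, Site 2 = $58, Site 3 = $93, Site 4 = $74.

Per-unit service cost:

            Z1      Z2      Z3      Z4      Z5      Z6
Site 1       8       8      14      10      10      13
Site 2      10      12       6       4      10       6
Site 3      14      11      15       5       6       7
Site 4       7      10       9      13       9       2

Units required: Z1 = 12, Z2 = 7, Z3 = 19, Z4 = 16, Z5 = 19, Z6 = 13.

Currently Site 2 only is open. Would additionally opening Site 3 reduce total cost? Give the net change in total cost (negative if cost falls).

Current service cost with {Site 2}: 650.
Adding Site 3: each market re-picks its cheapest; new service cost 567, saving 83.
Extra fixed cost: 93. Net change = 93 − 83 = 10.
(Totals: 708 → 718.)

No — net change +10 (cost rises by 10).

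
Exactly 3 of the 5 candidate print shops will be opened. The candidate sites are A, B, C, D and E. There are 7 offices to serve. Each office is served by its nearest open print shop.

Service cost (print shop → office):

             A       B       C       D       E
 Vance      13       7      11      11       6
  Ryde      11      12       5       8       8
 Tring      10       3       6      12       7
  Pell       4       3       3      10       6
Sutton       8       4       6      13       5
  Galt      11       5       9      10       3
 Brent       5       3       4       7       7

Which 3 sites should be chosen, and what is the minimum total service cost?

Choose B, C and E; total service cost 27.

With exactly 3 open, each office uses its cheapest among the chosen.
{B, C, E}: Vance→E 6, Ryde→C 5, Tring→B 3, Pell→B 3, Sutton→B 4, Galt→E 3, Brent→B 3. Service cost 27.
{A, B, C}: service cost 30
{A, B, E}: service cost 30
Among all 10 size-3 choices, {B, C, E} is lowest.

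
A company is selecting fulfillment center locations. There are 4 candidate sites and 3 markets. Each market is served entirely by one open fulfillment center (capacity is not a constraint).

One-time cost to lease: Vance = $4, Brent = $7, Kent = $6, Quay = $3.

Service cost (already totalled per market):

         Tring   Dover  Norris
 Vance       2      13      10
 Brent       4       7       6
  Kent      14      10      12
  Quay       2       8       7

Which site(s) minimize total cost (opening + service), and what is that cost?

For any fixed open set, each market goes to its cheapest open site; total = fixed + service.
{Quay}: Tring→Quay 2, Dover→Quay 8, Norris→Quay 7. Service 17; fixed 3; total 20.
{Vance, Quay}: Tring→Vance 2, Dover→Quay 8, Norris→Quay 7. Service 17; fixed 7; total 24.
{Brent}: Tring→Brent 4, Dover→Brent 7, Norris→Brent 6. Service 17; fixed 7; total 24.
{Vance, Brent, Kent, Quay}: service 15 + fixed 20 = 35
No other subset beats 20.

Open Quay only; minimum total cost 20.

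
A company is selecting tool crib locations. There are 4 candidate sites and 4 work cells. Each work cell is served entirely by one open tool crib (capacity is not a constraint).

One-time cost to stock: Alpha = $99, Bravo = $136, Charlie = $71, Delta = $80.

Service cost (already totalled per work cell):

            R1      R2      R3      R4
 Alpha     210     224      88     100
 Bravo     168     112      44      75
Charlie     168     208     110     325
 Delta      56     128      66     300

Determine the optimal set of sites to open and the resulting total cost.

Open Bravo and Delta; minimum total cost 503.

For any fixed open set, each work cell goes to its cheapest open site; total = fixed + service.
{Bravo, Delta}: R1→Delta 56, R2→Bravo 112, R3→Bravo 44, R4→Bravo 75. Service 287; fixed 216; total 503.
{Alpha, Delta}: R1→Delta 56, R2→Delta 128, R3→Delta 66, R4→Alpha 100. Service 350; fixed 179; total 529.
{Bravo}: service 399 + fixed 136 = 535
{Alpha, Bravo, Charlie, Delta}: service 287 + fixed 386 = 673
No other subset beats 503.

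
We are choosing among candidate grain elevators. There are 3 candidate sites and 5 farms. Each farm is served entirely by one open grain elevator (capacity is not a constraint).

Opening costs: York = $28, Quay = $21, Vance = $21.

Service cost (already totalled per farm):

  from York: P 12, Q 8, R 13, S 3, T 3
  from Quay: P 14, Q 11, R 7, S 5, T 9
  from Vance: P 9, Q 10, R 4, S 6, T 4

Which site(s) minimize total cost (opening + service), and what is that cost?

For any fixed open set, each farm goes to its cheapest open site; total = fixed + service.
{Vance}: P→Vance 9, Q→Vance 10, R→Vance 4, S→Vance 6, T→Vance 4. Service 33; fixed 21; total 54.
{York}: service 39 + fixed 28 = 67
{Quay}: P→Quay 14, Q→Quay 11, R→Quay 7, S→Quay 5, T→Quay 9. Service 46; fixed 21; total 67.
{York, Quay, Vance}: P→Vance 9, Q→York 8, R→Vance 4, S→York 3, T→York 3. Service 27; fixed 70; total 97.
(All 7 nonempty subsets were checked; Vance only is lowest.)

Open Vance only; minimum total cost 54.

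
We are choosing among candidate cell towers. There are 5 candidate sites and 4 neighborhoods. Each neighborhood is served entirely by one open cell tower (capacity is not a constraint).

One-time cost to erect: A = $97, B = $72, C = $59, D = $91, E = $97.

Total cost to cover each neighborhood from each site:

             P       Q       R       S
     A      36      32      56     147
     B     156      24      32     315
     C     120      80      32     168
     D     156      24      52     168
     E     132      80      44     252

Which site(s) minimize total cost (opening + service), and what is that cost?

Open A only; minimum total cost 368.

For any fixed open set, each neighborhood goes to its cheapest open site; total = fixed + service.
{A}: P→A 36, Q→A 32, R→A 56, S→A 147. Service 271; fixed 97; total 368.
{A, C}: service 247 + fixed 156 = 403
{A, B}: P→A 36, Q→B 24, R→B 32, S→A 147. Service 239; fixed 169; total 408.
{A, B, C, D, E}: service 239 + fixed 416 = 655
No other subset beats 368.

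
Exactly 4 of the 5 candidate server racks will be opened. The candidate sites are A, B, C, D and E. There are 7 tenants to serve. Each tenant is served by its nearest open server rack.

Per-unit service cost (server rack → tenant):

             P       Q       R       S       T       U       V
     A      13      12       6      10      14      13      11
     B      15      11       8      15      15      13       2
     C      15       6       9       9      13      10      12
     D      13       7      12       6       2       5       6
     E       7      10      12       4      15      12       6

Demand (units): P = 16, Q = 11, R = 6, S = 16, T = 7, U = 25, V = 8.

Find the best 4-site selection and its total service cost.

Choose A, B, D and E; total service cost 444.

With exactly 4 open, each tenant uses its cheapest among the chosen.
{A, B, D, E}: P→E 7·16=112, Q→D 7·11=77, R→A 6·6=36, S→E 4·16=64, T→D 2·7=14, U→D 5·25=125, V→B 2·8=16. Service cost 444.
{B, C, D, E}: service cost 445
{A, C, D, E}: service cost 465
Among all 5 size-4 choices, {A, B, D, E} is lowest.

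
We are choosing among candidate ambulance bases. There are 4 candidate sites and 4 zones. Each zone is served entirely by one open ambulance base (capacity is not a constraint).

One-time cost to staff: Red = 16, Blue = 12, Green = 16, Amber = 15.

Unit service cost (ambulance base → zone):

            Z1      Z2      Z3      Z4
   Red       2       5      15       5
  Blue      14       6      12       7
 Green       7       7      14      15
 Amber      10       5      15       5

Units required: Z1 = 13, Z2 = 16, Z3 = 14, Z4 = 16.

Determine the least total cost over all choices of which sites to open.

Minimum total cost: 382

For any fixed open set, each zone goes to its cheapest open site; total = fixed + service.
{Red, Blue}: Z1→Red 2·13=26, Z2→Red 5·16=80, Z3→Blue 12·14=168, Z4→Red 5·16=80. Service 354; fixed 28; total 382.
{Red, Blue, Amber}: Z1→Red 2·13=26, Z2→Red 5·16=80, Z3→Blue 12·14=168, Z4→Red 5·16=80. Service 354; fixed 43; total 397.
{Red, Blue, Green}: Z1→Red 2·13=26, Z2→Red 5·16=80, Z3→Blue 12·14=168, Z4→Red 5·16=80. Service 354; fixed 44; total 398.
{Red, Blue, Green, Amber}: Z1→Red 2·13=26, Z2→Red 5·16=80, Z3→Blue 12·14=168, Z4→Red 5·16=80. Service 354; fixed 59; total 413.
No other subset beats 382.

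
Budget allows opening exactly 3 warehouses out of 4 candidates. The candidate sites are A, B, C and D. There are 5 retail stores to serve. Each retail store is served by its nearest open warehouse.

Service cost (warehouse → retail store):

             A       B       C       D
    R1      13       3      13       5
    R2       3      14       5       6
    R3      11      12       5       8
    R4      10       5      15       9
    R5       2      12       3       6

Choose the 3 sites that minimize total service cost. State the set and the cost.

With exactly 3 open, each retail store uses its cheapest among the chosen.
{A, B, C}: R1→B 3, R2→A 3, R3→C 5, R4→B 5, R5→A 2. Service cost 18.
{A, B, D}: service cost 21
{B, C, D}: service cost 21
Among all 4 size-3 choices, {A, B, C} is lowest.

Choose A, B and C; total service cost 18.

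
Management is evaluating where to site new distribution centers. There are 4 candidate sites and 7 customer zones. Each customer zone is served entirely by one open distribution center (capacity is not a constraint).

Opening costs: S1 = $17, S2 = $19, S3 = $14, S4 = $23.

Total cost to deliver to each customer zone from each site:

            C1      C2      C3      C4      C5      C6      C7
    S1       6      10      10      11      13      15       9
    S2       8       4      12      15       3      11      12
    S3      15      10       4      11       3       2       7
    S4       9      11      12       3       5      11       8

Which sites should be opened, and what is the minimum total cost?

For any fixed open set, each customer zone goes to its cheapest open site; total = fixed + service.
{S3}: C1→S3 15, C2→S3 10, C3→S3 4, C4→S3 11, C5→S3 3, C6→S3 2, C7→S3 7. Service 52; fixed 14; total 66.
{S2, S3}: service 39 + fixed 33 = 72
{S1, S3}: service 43 + fixed 31 = 74
{S1, S2, S3, S4}: C1→S1 6, C2→S2 4, C3→S3 4, C4→S4 3, C5→S2 3, C6→S3 2, C7→S3 7. Service 29; fixed 73; total 102.
No other subset beats 66.

Open S3 only; minimum total cost 66.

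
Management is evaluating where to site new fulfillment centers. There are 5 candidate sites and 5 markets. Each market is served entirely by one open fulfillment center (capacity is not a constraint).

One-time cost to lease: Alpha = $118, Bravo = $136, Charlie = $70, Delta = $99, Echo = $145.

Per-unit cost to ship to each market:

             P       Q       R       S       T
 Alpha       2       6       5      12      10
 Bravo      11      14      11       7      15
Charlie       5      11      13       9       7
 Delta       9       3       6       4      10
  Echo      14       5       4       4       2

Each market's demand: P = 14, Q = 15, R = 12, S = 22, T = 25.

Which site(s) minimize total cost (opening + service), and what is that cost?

Open Charlie and Echo; minimum total cost 546.

For any fixed open set, each market goes to its cheapest open site; total = fixed + service.
{Charlie, Echo}: P→Charlie 5·14=70, Q→Echo 5·15=75, R→Echo 4·12=48, S→Echo 4·22=88, T→Echo 2·25=50. Service 331; fixed 215; total 546.
{Alpha, Echo}: P→Alpha 2·14=28, Q→Echo 5·15=75, R→Echo 4·12=48, S→Echo 4·22=88, T→Echo 2·25=50. Service 289; fixed 263; total 552.
{Delta, Echo}: P→Delta 9·14=126, Q→Delta 3·15=45, R→Echo 4·12=48, S→Delta 4·22=88, T→Echo 2·25=50. Service 357; fixed 244; total 601.
{Alpha, Bravo, Charlie, Delta, Echo}: P→Alpha 2·14=28, Q→Delta 3·15=45, R→Echo 4·12=48, S→Delta 4·22=88, T→Echo 2·25=50. Service 259; fixed 568; total 827.
No other subset beats 546.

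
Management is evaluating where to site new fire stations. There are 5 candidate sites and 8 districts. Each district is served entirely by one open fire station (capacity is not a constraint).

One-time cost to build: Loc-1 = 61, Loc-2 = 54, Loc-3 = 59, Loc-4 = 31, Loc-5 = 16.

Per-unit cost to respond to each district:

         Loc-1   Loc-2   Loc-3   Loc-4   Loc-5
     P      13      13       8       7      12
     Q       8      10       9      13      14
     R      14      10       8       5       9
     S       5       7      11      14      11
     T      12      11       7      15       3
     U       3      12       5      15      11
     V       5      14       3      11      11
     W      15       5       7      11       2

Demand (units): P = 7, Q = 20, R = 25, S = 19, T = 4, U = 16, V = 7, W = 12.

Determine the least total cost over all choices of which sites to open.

For any fixed open set, each district goes to its cheapest open site; total = fixed + service.
{Loc-1, Loc-4, Loc-5}: P→Loc-4 7·7=49, Q→Loc-1 8·20=160, R→Loc-4 5·25=125, S→Loc-1 5·19=95, T→Loc-5 3·4=12, U→Loc-1 3·16=48, V→Loc-1 5·7=35, W→Loc-5 2·12=24. Service 548; fixed 108; total 656.
{Loc-1, Loc-3, Loc-4, Loc-5}: service 534 + fixed 167 = 701
{Loc-1, Loc-2, Loc-4, Loc-5}: P→Loc-4 7·7=49, Q→Loc-1 8·20=160, R→Loc-4 5·25=125, S→Loc-1 5·19=95, T→Loc-5 3·4=12, U→Loc-1 3·16=48, V→Loc-1 5·7=35, W→Loc-5 2·12=24. Service 548; fixed 162; total 710.
{Loc-1, Loc-2, Loc-3, Loc-4, Loc-5}: service 534 + fixed 221 = 755
No other subset beats 656.

Minimum total cost: 656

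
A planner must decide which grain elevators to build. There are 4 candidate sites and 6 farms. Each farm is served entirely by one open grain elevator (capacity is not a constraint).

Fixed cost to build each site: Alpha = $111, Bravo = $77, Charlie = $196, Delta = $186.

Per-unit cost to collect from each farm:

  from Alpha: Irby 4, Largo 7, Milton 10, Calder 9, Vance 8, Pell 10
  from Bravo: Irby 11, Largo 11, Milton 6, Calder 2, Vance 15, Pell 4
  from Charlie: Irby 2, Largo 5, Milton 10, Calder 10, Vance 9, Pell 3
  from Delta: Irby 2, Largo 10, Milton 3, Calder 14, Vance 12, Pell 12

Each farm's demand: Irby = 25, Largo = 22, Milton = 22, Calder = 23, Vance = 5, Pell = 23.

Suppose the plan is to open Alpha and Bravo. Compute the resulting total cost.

Each farm is assigned to its cheapest site among the open ones.
{Alpha, Bravo}: Irby→Alpha 4·25=100, Largo→Alpha 7·22=154, Milton→Bravo 6·22=132, Calder→Bravo 2·23=46, Vance→Alpha 8·5=40, Pell→Bravo 4·23=92. Service 564; fixed 188; total 752.

Total cost: 752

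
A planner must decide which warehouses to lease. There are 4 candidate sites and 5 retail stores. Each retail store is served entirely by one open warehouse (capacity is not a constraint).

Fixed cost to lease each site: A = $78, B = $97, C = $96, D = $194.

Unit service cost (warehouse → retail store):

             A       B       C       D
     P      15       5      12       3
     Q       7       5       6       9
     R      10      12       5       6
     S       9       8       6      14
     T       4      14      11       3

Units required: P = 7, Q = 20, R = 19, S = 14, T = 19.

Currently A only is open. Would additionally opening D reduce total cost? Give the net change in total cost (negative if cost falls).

Current service cost with {A}: 637.
Adding D: each retail store re-picks its cheapest; new service cost 458, saving 179.
Extra fixed cost: 194. Net change = 194 − 179 = 15.
(Totals: 715 → 730.)

No — net change +15 (cost rises by 15).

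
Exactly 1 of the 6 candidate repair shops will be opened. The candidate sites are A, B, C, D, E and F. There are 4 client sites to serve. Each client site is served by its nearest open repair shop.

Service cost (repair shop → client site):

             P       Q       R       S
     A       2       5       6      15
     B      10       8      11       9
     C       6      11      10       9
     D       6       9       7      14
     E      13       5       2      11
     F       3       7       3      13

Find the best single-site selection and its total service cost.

Choose F only; total service cost 26.

With exactly 1 open, each client site uses its cheapest among the chosen.
{F}: P→F 3, Q→F 7, R→F 3, S→F 13. Service cost 26.
{A}: service cost 28
{E}: service cost 31
Among all 6 size-1 choices, {F} is lowest.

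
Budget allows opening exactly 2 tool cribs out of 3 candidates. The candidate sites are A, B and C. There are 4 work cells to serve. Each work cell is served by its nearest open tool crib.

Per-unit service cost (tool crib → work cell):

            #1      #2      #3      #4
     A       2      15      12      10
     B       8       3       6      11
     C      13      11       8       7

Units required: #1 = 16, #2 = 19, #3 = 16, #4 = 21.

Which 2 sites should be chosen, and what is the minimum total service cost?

Choose A and B; total service cost 395.

With exactly 2 open, each work cell uses its cheapest among the chosen.
{A, B}: #1→A 2·16=32, #2→B 3·19=57, #3→B 6·16=96, #4→A 10·21=210. Service cost 395.
{B, C}: service cost 428
{A, C}: service cost 516
Among all 3 size-2 choices, {A, B} is lowest.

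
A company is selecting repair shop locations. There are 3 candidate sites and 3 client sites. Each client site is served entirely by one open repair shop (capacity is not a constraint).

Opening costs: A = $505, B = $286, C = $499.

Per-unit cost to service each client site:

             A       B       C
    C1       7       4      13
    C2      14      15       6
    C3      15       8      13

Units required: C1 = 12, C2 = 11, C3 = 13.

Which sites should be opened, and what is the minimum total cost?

Open B only; minimum total cost 603.

For any fixed open set, each client site goes to its cheapest open site; total = fixed + service.
{B}: C1→B 4·12=48, C2→B 15·11=165, C3→B 8·13=104. Service 317; fixed 286; total 603.
{C}: C1→C 13·12=156, C2→C 6·11=66, C3→C 13·13=169. Service 391; fixed 499; total 890.
{A}: service 433 + fixed 505 = 938
{A, B, C}: service 218 + fixed 1290 = 1508
No other subset beats 603.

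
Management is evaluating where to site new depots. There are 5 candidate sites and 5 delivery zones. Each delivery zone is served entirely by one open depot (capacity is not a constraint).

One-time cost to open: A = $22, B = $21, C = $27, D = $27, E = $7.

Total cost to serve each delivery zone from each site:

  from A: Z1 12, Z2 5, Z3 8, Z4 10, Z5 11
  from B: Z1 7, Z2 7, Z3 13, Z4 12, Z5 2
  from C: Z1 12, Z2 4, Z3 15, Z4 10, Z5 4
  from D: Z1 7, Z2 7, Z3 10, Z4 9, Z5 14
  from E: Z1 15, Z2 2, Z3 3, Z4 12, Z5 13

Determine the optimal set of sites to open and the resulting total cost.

Open E only; minimum total cost 52.

For any fixed open set, each delivery zone goes to its cheapest open site; total = fixed + service.
{E}: Z1→E 15, Z2→E 2, Z3→E 3, Z4→E 12, Z5→E 13. Service 45; fixed 7; total 52.
{B, E}: Z1→B 7, Z2→E 2, Z3→E 3, Z4→B 12, Z5→B 2. Service 26; fixed 28; total 54.
{B}: service 41 + fixed 21 = 62
{A, B, C, D, E}: service 23 + fixed 104 = 127
No other subset beats 52.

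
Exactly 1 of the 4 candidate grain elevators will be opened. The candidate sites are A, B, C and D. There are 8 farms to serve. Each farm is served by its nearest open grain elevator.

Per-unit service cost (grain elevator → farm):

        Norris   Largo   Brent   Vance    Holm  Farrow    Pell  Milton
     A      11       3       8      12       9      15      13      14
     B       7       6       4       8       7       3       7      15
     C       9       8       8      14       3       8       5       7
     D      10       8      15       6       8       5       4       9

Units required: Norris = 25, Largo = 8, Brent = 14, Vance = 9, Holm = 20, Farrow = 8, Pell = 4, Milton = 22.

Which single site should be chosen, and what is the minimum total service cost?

With exactly 1 open, each farm uses its cheapest among the chosen.
{C}: Norris→C 9·25=225, Largo→C 8·8=64, Brent→C 8·14=112, Vance→C 14·9=126, Holm→C 3·20=60, Farrow→C 8·8=64, Pell→C 5·4=20, Milton→C 7·22=154. Service cost 825.
{B}: service cost 873
{D}: service cost 992
Among all 4 size-1 choices, {C} is lowest.

Choose C only; total service cost 825.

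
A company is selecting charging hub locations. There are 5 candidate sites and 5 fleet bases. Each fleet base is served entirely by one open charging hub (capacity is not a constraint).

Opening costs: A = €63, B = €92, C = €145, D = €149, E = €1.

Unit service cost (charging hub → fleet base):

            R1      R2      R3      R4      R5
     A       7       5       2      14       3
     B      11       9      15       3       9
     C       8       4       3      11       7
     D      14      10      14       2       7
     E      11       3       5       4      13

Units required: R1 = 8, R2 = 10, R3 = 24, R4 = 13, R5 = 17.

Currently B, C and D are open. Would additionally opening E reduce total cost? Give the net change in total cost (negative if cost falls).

Yes — net change −9 (cost falls by 9).

Current service cost with {B, C, D}: 321.
Adding E: each fleet base re-picks its cheapest; new service cost 311, saving 10.
Extra fixed cost: 1. Net change = 1 − 10 = -9.
(Totals: 707 → 698.)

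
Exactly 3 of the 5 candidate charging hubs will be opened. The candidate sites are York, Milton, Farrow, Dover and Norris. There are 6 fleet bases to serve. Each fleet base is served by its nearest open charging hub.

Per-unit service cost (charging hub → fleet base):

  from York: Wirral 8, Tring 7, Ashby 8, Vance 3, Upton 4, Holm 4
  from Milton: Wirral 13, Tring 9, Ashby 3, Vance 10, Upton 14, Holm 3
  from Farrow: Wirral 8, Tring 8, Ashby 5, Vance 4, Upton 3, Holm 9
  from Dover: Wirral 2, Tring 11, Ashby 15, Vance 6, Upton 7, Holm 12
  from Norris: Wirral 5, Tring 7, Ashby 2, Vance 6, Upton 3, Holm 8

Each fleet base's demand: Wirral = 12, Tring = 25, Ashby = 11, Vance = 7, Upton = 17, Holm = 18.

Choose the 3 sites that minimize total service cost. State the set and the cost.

Choose York, Dover and Norris; total service cost 365.

With exactly 3 open, each fleet base uses its cheapest among the chosen.
{York, Dover, Norris}: Wirral→Dover 2·12=24, Tring→York 7·25=175, Ashby→Norris 2·11=22, Vance→York 3·7=21, Upton→Norris 3·17=51, Holm→York 4·18=72. Service cost 365.
{Milton, Dover, Norris}: service cost 368
{York, Milton, Dover}: service cost 375
Among all 10 size-3 choices, {York, Dover, Norris} is lowest.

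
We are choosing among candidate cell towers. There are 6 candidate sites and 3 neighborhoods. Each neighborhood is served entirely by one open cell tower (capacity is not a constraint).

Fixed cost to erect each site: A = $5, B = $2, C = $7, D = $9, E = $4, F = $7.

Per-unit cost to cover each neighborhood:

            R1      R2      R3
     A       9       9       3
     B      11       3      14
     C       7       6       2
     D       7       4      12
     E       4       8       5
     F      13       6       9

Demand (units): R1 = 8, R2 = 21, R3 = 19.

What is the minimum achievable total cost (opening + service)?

Minimum total cost: 146

For any fixed open set, each neighborhood goes to its cheapest open site; total = fixed + service.
{B, C, E}: R1→E 4·8=32, R2→B 3·21=63, R3→C 2·19=38. Service 133; fixed 13; total 146.
{A, B, C, E}: service 133 + fixed 18 = 151
{B, C, E, F}: service 133 + fixed 20 = 153
{A, B, C, D, E, F}: R1→E 4·8=32, R2→B 3·21=63, R3→C 2·19=38. Service 133; fixed 34; total 167.
No other subset beats 146.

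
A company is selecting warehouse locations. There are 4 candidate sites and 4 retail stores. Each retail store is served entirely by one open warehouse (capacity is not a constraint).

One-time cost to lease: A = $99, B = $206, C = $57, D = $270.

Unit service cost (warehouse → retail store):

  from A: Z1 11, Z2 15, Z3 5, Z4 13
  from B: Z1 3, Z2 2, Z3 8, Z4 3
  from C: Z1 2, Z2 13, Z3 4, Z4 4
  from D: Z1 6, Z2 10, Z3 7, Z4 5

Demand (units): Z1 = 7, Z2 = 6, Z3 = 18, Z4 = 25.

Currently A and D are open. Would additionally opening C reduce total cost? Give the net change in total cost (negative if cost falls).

Yes — net change −14 (cost falls by 14).

Current service cost with {A, D}: 317.
Adding C: each retail store re-picks its cheapest; new service cost 246, saving 71.
Extra fixed cost: 57. Net change = 57 − 71 = -14.
(Totals: 686 → 672.)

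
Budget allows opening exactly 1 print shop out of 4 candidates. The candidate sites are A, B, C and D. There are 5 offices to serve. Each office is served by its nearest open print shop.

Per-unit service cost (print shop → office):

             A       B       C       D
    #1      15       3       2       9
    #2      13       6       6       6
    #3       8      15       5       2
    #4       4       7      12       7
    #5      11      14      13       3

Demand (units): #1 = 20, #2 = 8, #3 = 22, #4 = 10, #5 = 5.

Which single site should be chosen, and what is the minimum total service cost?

With exactly 1 open, each office uses its cheapest among the chosen.
{D}: #1→D 9·20=180, #2→D 6·8=48, #3→D 2·22=44, #4→D 7·10=70, #5→D 3·5=15. Service cost 357.
{C}: service cost 383
{B}: service cost 578
Among all 4 size-1 choices, {D} is lowest.

Choose D only; total service cost 357.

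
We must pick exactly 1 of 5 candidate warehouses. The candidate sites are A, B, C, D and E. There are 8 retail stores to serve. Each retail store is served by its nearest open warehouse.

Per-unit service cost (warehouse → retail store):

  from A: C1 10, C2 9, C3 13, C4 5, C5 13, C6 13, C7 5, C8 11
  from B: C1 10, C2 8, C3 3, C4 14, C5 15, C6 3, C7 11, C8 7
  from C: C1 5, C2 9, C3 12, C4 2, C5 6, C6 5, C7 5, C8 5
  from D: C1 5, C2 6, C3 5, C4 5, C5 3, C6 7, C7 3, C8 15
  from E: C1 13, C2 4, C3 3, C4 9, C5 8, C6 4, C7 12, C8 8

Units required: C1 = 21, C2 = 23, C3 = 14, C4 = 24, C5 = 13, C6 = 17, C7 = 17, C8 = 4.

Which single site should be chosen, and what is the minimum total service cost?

With exactly 1 open, each retail store uses its cheapest among the chosen.
{D}: C1→D 5·21=105, C2→D 6·23=138, C3→D 5·14=70, C4→D 5·24=120, C5→D 3·13=39, C6→D 7·17=119, C7→D 3·17=51, C8→D 15·4=60. Service cost 702.
{C}: service cost 796
{E}: service cost 1031
Among all 5 size-1 choices, {D} is lowest.

Choose D only; total service cost 702.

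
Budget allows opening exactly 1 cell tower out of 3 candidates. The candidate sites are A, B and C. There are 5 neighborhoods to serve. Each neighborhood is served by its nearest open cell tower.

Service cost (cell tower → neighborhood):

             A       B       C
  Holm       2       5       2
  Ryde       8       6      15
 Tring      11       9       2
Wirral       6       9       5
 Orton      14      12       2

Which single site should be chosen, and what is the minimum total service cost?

Choose C only; total service cost 26.

With exactly 1 open, each neighborhood uses its cheapest among the chosen.
{C}: Holm→C 2, Ryde→C 15, Tring→C 2, Wirral→C 5, Orton→C 2. Service cost 26.
{A}: service cost 41
{B}: service cost 41
Among all 3 size-1 choices, {C} is lowest.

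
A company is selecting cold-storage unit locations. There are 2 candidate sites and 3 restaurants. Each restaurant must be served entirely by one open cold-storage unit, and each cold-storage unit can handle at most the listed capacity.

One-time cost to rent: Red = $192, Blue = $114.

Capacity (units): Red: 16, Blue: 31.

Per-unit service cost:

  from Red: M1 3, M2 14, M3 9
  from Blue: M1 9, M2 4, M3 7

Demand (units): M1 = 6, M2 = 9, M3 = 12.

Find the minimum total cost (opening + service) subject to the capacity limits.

Minimum total cost: 288

Open {Blue}: M1→Blue 9·6=54, M2→Blue 4·9=36, M3→Blue 7·12=84.
Loads: Blue carries 27/31. Service 174; fixed 114; total 288.
Next best feasible plan costs 444.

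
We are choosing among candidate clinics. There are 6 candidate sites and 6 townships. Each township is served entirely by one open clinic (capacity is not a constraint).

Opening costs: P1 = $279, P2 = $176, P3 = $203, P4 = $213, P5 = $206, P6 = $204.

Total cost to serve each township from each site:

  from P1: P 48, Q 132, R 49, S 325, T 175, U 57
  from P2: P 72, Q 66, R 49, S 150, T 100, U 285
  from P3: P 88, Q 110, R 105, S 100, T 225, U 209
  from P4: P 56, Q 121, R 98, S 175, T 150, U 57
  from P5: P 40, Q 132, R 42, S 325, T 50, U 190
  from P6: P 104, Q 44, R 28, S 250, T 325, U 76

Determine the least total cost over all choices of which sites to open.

For any fixed open set, each township goes to its cheapest open site; total = fixed + service.
{P2, P6}: P→P2 72, Q→P6 44, R→P6 28, S→P2 150, T→P2 100, U→P6 76. Service 470; fixed 380; total 850.
{P2, P4}: P→P4 56, Q→P2 66, R→P2 49, S→P2 150, T→P2 100, U→P4 57. Service 478; fixed 389; total 867.
{P4}: service 657 + fixed 213 = 870
{P1, P2, P3, P4, P5, P6}: service 319 + fixed 1281 = 1600
No other subset beats 850.

Minimum total cost: 850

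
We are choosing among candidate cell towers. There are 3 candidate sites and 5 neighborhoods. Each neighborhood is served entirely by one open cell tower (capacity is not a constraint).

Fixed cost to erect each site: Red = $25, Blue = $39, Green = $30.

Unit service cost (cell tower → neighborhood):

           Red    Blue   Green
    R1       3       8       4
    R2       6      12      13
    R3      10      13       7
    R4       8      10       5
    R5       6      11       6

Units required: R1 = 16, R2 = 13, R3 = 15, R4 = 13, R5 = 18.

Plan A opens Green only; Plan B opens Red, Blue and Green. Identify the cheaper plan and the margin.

Plan B is cheaper by 43.

Plan A: {Green}: R1→Green 4·16=64, R2→Green 13·13=169, R3→Green 7·15=105, R4→Green 5·13=65, R5→Green 6·18=108. Service 511; fixed 30; total 541.
Plan B: {Red, Blue, Green}: R1→Red 3·16=48, R2→Red 6·13=78, R3→Green 7·15=105, R4→Green 5·13=65, R5→Red 6·18=108. Service 404; fixed 94; total 498.
Difference: |541 − 498| = 43.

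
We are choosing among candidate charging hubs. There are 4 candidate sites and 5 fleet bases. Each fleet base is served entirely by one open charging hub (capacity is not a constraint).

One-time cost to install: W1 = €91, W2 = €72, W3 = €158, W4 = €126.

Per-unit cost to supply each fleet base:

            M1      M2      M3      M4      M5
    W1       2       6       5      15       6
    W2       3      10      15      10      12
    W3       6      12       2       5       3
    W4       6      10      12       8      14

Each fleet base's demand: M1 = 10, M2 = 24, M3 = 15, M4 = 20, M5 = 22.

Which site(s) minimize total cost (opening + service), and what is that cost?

For any fixed open set, each fleet base goes to its cheapest open site; total = fixed + service.
{W1, W3}: M1→W1 2·10=20, M2→W1 6·24=144, M3→W3 2·15=30, M4→W3 5·20=100, M5→W3 3·22=66. Service 360; fixed 249; total 609.
{W1, W2, W3}: service 360 + fixed 321 = 681
{W2, W3}: service 466 + fixed 230 = 696
{W1, W2, W3, W4}: service 360 + fixed 447 = 807
(All 15 nonempty subsets were checked; W1 and W3 is lowest.)

Open W1 and W3; minimum total cost 609.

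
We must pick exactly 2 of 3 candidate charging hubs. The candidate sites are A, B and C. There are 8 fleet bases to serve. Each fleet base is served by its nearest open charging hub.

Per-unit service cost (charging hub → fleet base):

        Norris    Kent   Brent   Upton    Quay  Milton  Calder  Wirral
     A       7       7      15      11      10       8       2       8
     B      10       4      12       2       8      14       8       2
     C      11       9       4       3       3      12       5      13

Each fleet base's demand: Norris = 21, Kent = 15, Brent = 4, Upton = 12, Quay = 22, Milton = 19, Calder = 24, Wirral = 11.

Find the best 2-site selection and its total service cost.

With exactly 2 open, each fleet base uses its cheapest among the chosen.
{A, C}: Norris→A 7·21=147, Kent→A 7·15=105, Brent→C 4·4=16, Upton→C 3·12=36, Quay→C 3·22=66, Milton→A 8·19=152, Calder→A 2·24=48, Wirral→A 8·11=88. Service cost 658.
{A, B}: service cost 677
{B, C}: service cost 746
Among all 3 size-2 choices, {A, C} is lowest.

Choose A and C; total service cost 658.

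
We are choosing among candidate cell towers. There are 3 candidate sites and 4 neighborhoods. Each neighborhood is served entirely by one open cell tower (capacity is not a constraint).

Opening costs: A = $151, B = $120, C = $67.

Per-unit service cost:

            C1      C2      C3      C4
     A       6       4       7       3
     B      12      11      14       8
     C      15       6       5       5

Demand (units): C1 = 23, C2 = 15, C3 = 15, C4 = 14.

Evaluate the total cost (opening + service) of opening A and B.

Total cost: 616

Each neighborhood is assigned to its cheapest site among the open ones.
{A, B}: C1→A 6·23=138, C2→A 4·15=60, C3→A 7·15=105, C4→A 3·14=42. Service 345; fixed 271; total 616.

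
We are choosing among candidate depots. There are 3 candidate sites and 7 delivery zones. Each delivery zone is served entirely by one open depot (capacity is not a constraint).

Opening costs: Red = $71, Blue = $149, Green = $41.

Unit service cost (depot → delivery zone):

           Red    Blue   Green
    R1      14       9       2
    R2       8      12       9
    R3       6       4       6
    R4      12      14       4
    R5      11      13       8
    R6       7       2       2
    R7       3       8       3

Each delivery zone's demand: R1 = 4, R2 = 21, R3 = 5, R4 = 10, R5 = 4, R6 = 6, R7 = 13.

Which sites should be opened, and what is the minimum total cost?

Open Green only; minimum total cost 391.

For any fixed open set, each delivery zone goes to its cheapest open site; total = fixed + service.
{Green}: R1→Green 2·4=8, R2→Green 9·21=189, R3→Green 6·5=30, R4→Green 4·10=40, R5→Green 8·4=32, R6→Green 2·6=12, R7→Green 3·13=39. Service 350; fixed 41; total 391.
{Red, Green}: service 329 + fixed 112 = 441
{Blue, Green}: service 340 + fixed 190 = 530
{Red, Blue, Green}: R1→Green 2·4=8, R2→Red 8·21=168, R3→Blue 4·5=20, R4→Green 4·10=40, R5→Green 8·4=32, R6→Blue 2·6=12, R7→Red 3·13=39. Service 319; fixed 261; total 580.
(All 7 nonempty subsets were checked; Green only is lowest.)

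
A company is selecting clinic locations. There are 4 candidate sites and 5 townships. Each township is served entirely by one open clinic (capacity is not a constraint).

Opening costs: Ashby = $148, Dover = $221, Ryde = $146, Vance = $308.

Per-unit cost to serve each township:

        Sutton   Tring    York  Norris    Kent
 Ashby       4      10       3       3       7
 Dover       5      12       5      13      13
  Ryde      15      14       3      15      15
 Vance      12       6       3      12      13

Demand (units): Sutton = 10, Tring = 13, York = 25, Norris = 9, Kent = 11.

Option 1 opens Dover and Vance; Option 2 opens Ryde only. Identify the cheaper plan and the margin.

Option 2 is cheaper by 130.

Option 1: {Dover, Vance}: Sutton→Dover 5·10=50, Tring→Vance 6·13=78, York→Vance 3·25=75, Norris→Vance 12·9=108, Kent→Dover 13·11=143. Service 454; fixed 529; total 983.
Option 2: {Ryde}: Sutton→Ryde 15·10=150, Tring→Ryde 14·13=182, York→Ryde 3·25=75, Norris→Ryde 15·9=135, Kent→Ryde 15·11=165. Service 707; fixed 146; total 853.
Difference: |983 − 853| = 130.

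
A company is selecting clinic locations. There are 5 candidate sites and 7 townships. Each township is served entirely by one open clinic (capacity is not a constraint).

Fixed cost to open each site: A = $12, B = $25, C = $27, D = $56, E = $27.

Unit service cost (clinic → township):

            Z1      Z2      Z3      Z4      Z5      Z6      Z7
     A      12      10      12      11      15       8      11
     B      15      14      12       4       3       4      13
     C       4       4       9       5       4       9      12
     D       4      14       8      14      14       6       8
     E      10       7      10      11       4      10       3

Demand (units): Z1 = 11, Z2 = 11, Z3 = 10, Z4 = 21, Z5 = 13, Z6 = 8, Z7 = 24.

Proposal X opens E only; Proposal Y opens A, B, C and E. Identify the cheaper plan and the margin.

Proposal X: {E}: Z1→E 10·11=110, Z2→E 7·11=77, Z3→E 10·10=100, Z4→E 11·21=231, Z5→E 4·13=52, Z6→E 10·8=80, Z7→E 3·24=72. Service 722; fixed 27; total 749.
Proposal Y: {A, B, C, E}: Z1→C 4·11=44, Z2→C 4·11=44, Z3→C 9·10=90, Z4→B 4·21=84, Z5→B 3·13=39, Z6→B 4·8=32, Z7→E 3·24=72. Service 405; fixed 91; total 496.
Difference: |749 − 496| = 253.

Proposal Y is cheaper by 253.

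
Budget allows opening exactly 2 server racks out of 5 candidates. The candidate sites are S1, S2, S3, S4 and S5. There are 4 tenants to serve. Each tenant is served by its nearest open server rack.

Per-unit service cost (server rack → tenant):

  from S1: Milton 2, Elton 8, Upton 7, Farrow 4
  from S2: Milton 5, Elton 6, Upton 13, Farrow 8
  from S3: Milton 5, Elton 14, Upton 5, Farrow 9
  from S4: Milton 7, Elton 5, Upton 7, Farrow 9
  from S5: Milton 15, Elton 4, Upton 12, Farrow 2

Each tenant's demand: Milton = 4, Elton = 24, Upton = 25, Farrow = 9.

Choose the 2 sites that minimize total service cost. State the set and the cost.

Choose S3 and S5; total service cost 259.

With exactly 2 open, each tenant uses its cheapest among the chosen.
{S3, S5}: Milton→S3 5·4=20, Elton→S5 4·24=96, Upton→S3 5·25=125, Farrow→S5 2·9=18. Service cost 259.
{S1, S5}: service cost 297
{S4, S5}: service cost 317
Among all 10 size-2 choices, {S3, S5} is lowest.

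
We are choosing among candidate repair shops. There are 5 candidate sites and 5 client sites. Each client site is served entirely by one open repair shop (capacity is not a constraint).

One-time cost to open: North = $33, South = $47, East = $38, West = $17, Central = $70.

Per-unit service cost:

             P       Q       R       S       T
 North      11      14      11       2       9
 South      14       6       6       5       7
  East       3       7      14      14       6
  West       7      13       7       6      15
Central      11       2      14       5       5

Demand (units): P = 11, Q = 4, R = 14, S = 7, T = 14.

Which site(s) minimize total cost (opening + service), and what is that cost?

Open East and West; minimum total cost 340.

For any fixed open set, each client site goes to its cheapest open site; total = fixed + service.
{East, West}: P→East 3·11=33, Q→East 7·4=28, R→West 7·14=98, S→West 6·7=42, T→East 6·14=84. Service 285; fixed 55; total 340.
{North, East, West}: service 257 + fixed 88 = 345
{South, East}: service 260 + fixed 85 = 345
{North, South, East, West, Central}: P→East 3·11=33, Q→Central 2·4=8, R→South 6·14=84, S→North 2·7=14, T→Central 5·14=70. Service 209; fixed 205; total 414.
No other subset beats 340.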